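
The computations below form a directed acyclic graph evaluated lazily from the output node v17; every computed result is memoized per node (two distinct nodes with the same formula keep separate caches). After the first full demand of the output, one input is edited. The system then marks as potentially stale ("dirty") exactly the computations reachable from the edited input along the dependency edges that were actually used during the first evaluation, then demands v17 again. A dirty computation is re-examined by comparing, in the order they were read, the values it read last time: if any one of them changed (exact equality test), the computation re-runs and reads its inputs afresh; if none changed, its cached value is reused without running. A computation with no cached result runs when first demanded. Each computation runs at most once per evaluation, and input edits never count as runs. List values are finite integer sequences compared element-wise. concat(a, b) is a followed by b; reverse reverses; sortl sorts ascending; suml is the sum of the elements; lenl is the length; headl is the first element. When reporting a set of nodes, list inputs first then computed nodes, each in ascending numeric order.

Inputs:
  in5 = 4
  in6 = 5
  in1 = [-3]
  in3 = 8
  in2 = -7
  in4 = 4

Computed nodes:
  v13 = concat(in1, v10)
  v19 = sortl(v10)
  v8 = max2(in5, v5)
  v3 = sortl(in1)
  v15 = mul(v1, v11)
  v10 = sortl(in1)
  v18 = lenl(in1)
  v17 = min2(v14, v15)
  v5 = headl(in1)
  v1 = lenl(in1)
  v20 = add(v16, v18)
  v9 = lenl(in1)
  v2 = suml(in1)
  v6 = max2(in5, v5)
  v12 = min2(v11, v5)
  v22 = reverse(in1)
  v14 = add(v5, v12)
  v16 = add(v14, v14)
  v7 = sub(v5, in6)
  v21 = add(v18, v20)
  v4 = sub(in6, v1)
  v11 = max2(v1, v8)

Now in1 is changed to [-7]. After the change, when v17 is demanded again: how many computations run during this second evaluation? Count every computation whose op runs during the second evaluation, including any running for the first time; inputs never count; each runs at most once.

First demand of the output computes:
  v1 = lenl([-3]) = 1
  v5 = headl([-3]) = -3
  v8 = max2(4, -3) = 4
  v11 = max2(1, 4) = 4
  v12 = min2(4, -3) = -3
  v14 = add(-3, -3) = -6
  v15 = mul(1, 4) = 4
  v17 = min2(-6, 4) = -6

After the edit, cleaning proceeds:
  v1: a read changed (in1 [-3]->[-7]) — executes, giving 1 — identical to its old value.
  v5: a read changed (in1 [-3]->[-7]) — executes, giving -7.
  v8: a read changed (v5 -3->-7) — executes, giving 4 — identical to its old value.
  v11: dirty, but its reads are unchanged (v1 unchanged, v8 unchanged); cached 4 stands.
  v12: a read changed (v5 -3->-7) — executes, giving -7.
  v14: a read changed (v5 -3->-7; v12 -3->-7) — executes, giving -14.
  v15: dirty, but its reads are unchanged (v1 unchanged, v11 unchanged); cached 4 stands.
  v17: a read changed (v14 -6->-14) — executes, giving -14.

Note where the cutoff bites: v11 is checked, finds nothing changed, and keeps its cache.

6 computations run: v1, v5, v8, v12, v14, v17.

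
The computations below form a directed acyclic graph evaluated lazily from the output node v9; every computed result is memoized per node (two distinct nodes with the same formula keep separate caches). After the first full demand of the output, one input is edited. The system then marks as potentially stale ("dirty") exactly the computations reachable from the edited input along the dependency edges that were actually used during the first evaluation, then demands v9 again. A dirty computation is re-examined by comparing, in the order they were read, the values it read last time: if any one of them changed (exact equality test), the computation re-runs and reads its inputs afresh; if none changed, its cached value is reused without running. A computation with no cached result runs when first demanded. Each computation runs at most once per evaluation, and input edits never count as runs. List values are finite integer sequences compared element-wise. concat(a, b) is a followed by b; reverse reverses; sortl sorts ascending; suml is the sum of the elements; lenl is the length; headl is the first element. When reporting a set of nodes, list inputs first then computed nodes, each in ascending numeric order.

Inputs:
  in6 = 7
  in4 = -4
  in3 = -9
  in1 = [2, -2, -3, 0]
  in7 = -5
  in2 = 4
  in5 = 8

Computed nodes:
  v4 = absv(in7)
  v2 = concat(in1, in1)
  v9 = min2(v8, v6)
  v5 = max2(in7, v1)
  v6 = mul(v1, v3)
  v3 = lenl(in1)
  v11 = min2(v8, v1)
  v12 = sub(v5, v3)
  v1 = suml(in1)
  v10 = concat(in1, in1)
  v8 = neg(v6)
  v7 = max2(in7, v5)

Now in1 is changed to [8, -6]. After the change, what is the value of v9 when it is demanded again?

Demanding v9 again yields -4.

First demand of the output computes:
  v1 = suml([2, -2, -3, 0]) = -3
  v3 = lenl([2, -2, -3, 0]) = 4
  v6 = mul(-3, 4) = -12
  v8 = neg(-12) = 12
  v9 = min2(12, -12) = -12

After the edit, cleaning proceeds:
  v1: a read changed (in1 [2, -2, -3, 0]->[8, -6]) — executes, giving 2.
  v3: a read changed (in1 [2, -2, -3, 0]->[8, -6]) — executes, giving 2.
  v6: a read changed (v1 -3->2; v3 4->2) — executes, giving 4.
  v8: a read changed (v6 -12->4) — executes, giving -4.
  v9: a read changed (v8 12->-4; v6 -12->4) — executes, giving -4.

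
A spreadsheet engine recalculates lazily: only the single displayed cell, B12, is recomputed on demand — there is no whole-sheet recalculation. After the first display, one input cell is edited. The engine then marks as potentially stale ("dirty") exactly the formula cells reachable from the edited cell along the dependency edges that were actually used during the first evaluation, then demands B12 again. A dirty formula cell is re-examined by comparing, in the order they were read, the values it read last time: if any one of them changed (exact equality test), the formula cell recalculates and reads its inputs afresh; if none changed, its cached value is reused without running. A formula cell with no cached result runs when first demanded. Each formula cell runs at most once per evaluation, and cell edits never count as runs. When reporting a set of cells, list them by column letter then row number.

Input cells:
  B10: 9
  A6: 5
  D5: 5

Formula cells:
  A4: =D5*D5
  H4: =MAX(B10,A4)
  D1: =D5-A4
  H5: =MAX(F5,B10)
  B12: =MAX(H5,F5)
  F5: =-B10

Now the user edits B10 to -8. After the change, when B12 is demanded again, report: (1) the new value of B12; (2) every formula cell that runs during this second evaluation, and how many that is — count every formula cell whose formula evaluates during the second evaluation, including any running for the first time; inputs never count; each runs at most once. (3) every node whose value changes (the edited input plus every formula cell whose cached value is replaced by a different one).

First evaluation (everything demanded from the output):
  F5 = -(9) = -9
  H5 = MAX(-9, 9) = 9
  B12 = MAX(9, -9) = 9

Propagation after the edit:
  F5: runs — B10 9->-8; result 8.
  H5: runs — F5 -9->8; B10 9->-8; result 8.
  B12: runs — H5 9->8; F5 -9->8; result 8.

New value of B12: 8.
Formula cells that run: B12, F5, H5 — 3 in total.
Values that change: B10, B12, F5, H5.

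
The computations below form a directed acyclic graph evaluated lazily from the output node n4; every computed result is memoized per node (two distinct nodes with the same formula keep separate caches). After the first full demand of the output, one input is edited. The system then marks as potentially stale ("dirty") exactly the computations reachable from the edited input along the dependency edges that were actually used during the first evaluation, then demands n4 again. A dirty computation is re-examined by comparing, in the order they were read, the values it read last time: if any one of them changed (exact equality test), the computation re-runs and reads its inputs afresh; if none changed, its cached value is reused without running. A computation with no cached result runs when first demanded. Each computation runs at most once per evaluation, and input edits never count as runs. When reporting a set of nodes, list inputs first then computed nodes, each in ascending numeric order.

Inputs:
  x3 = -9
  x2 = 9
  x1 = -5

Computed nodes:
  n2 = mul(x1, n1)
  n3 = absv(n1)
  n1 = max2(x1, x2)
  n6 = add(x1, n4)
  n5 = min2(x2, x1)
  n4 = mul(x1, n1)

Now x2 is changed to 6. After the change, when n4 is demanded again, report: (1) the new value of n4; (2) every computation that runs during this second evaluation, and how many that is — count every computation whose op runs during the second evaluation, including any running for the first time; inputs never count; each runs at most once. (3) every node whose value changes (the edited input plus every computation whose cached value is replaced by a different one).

First demand of the output computes:
  n1 = max2(-5, 9) = 9
  n4 = mul(-5, 9) = -45

After the edit, cleaning proceeds:
  n1: a read changed (x2 9->6) — executes, giving 6.
  n4: a read changed (n1 9->6) — executes, giving -30.

Demanding n4 again yields -30.
2 computations run: n1, n4.
The nodes whose values change: x2, n1, n4.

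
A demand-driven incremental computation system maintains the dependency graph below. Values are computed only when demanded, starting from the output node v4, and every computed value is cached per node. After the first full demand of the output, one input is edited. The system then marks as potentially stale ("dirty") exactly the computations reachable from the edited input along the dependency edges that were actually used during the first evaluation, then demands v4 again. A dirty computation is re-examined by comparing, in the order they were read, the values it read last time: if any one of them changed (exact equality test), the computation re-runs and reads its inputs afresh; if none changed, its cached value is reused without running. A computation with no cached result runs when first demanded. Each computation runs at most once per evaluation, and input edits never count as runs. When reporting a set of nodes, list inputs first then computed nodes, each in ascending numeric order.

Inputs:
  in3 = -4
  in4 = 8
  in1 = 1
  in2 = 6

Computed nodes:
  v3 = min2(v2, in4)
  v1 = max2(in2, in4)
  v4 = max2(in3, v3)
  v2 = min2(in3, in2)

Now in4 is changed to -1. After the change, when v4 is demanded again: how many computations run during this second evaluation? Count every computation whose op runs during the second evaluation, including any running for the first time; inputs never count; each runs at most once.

First evaluation (everything demanded from the output):
  v2 = min2(-4, 6) = -4
  v3 = min2(-4, 8) = -4
  v4 = max2(-4, -4) = -4

Propagation after the edit:
  v3: runs — in4 8->-1; result -4 (same value as before).
  v4: checked — values it read are unchanged (in3 unchanged, v3 unchanged); reused cached -4 without running.

Key observation: the change is absorbed at v3 — it re-runs but produces the same value, and the output's value is unchanged.

Computations that run: v3 — 1 in total.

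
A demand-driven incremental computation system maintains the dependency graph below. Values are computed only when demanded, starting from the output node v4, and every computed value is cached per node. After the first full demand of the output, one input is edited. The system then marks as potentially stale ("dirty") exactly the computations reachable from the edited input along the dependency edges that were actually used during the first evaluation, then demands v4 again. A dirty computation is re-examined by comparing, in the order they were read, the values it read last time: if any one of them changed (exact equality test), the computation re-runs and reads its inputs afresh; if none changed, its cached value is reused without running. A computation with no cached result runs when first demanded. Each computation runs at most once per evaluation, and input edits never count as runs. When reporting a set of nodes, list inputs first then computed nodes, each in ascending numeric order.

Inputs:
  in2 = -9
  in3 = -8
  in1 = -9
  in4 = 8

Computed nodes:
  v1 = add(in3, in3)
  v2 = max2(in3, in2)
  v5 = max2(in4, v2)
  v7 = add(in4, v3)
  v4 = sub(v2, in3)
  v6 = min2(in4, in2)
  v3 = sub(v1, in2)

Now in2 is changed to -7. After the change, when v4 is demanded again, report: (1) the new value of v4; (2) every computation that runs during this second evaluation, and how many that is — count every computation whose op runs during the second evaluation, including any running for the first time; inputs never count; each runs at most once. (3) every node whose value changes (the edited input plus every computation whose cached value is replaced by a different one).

New value of v4: 1.
Computations that run: v2, v4 — 2 in total.
Values that change: in2, v2, v4.

First evaluation (everything demanded from the output):
  v2 = max2(-8, -9) = -8
  v4 = sub(-8, -8) = 0

Propagation after the edit:
  v2: runs — in2 -9->-7; result -7.
  v4: runs — v2 -8->-7; result 1.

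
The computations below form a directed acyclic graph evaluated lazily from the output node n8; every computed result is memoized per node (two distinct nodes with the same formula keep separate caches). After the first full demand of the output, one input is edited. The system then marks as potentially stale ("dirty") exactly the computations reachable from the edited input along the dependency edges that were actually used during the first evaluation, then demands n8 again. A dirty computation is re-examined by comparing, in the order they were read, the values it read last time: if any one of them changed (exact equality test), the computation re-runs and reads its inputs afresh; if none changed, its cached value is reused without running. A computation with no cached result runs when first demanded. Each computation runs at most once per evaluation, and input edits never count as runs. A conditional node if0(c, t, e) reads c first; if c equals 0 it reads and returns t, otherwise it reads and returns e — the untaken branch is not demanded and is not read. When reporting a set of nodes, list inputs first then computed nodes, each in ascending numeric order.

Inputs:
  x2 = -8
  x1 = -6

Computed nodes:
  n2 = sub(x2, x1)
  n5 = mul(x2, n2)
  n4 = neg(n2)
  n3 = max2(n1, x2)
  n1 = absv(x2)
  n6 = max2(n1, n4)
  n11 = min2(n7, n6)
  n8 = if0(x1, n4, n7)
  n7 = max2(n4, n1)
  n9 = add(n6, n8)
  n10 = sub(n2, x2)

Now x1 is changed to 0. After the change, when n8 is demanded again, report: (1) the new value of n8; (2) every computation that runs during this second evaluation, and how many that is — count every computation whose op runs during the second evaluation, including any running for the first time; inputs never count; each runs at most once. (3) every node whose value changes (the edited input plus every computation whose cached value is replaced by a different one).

Demanding n8 again yields 8.
3 computations run: n2, n4, n8.
The nodes whose values change: x1, n2, n4.
Note the branch switch — demand abandons n7, which is never re-examined.

First demand of the output computes:
  n1 = absv(-8) = 8
  n2 = sub(-8, -6) = -2
  n4 = neg(-2) = 2
  n7 = max2(2, 8) = 8
  n8 = if0(x1=-6 -> else branch n7) = 8

After the edit, cleaning proceeds:
  n2: a read changed (x1 -6->0) — executes, giving -8.
  n4: a read changed (n2 -2->-8) — executes, giving 8.
  n7: stays stale; no demand reaches it after the flip.
  n8: a read changed (x1 -6->0) — executes, giving 8 — identical to its old value.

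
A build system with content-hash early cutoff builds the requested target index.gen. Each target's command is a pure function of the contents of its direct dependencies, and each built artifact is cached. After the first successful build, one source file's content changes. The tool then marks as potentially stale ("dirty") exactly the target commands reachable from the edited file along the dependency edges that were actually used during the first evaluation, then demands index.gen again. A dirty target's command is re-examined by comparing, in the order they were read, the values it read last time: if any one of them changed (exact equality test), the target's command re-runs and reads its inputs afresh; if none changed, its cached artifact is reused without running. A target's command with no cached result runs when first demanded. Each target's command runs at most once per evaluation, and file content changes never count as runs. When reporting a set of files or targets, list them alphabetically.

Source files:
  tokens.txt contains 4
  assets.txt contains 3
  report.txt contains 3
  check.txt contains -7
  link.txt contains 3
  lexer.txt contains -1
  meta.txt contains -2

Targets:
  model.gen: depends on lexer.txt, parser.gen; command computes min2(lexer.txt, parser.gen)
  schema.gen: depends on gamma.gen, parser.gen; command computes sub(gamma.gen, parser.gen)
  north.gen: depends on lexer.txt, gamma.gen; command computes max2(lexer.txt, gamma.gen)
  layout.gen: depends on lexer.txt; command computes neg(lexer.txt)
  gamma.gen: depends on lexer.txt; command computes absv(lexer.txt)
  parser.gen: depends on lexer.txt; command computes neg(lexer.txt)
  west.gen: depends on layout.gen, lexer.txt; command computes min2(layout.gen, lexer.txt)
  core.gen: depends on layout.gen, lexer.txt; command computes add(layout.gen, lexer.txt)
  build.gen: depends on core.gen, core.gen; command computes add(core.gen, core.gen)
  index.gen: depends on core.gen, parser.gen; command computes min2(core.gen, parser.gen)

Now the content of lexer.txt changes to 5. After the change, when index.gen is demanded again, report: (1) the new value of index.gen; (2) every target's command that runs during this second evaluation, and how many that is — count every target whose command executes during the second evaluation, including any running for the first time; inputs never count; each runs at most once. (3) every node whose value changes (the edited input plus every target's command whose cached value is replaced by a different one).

New value of index.gen: -5.
Target commands that run: core.gen, index.gen, layout.gen, parser.gen — 4 in total.
Values that change: index.gen, layout.gen, lexer.txt, parser.gen.

First evaluation (everything demanded from the output):
  layout.gen = neg(-1) = 1
  core.gen = add(1, -1) = 0
  parser.gen = neg(-1) = 1
  index.gen = min2(0, 1) = 0

Propagation after the edit:
  layout.gen: runs — lexer.txt -1->5; result -5.
  core.gen: runs — layout.gen 1->-5; lexer.txt -1->5; result 0 (same value as before).
  parser.gen: runs — lexer.txt -1->5; result -5.
  index.gen: runs — parser.gen 1->-5; result -5.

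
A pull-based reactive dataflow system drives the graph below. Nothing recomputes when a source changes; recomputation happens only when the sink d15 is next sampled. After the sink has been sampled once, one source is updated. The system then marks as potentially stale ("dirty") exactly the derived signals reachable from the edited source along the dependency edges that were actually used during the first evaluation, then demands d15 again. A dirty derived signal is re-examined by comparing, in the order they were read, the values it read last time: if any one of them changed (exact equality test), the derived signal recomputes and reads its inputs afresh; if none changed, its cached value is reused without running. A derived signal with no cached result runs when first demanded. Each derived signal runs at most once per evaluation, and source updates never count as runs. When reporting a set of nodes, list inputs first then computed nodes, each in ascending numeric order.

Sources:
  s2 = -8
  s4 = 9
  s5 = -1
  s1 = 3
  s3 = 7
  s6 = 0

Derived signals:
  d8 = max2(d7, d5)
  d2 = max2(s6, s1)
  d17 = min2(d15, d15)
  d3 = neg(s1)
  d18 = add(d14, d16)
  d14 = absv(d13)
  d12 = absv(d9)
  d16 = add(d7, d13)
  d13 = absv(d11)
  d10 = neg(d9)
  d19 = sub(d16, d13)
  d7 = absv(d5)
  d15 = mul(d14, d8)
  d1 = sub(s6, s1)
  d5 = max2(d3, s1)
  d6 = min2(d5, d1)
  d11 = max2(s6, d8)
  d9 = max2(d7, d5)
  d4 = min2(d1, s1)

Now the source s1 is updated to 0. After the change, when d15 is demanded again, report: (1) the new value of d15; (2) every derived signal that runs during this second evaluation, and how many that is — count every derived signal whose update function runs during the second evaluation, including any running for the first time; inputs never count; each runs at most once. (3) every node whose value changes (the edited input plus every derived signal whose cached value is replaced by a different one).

New value of d15: 0.
Derived signals that run: d3, d5, d7, d8, d11, d13, d14, d15 — 8 in total.
Values that change: s1, d3, d5, d7, d8, d11, d13, d14, d15.

First evaluation (everything demanded from the output):
  d3 = neg(3) = -3
  d5 = max2(-3, 3) = 3
  d7 = absv(3) = 3
  d8 = max2(3, 3) = 3
  d11 = max2(0, 3) = 3
  d13 = absv(3) = 3
  d14 = absv(3) = 3
  d15 = mul(3, 3) = 9

Propagation after the edit:
  d3: runs — s1 3->0; result 0.
  d5: runs — d3 -3->0; s1 3->0; result 0.
  d7: runs — d5 3->0; result 0.
  d8: runs — d7 3->0; d5 3->0; result 0.
  d11: runs — d8 3->0; result 0.
  d13: runs — d11 3->0; result 0.
  d14: runs — d13 3->0; result 0.
  d15: runs — d14 3->0; d8 3->0; result 0.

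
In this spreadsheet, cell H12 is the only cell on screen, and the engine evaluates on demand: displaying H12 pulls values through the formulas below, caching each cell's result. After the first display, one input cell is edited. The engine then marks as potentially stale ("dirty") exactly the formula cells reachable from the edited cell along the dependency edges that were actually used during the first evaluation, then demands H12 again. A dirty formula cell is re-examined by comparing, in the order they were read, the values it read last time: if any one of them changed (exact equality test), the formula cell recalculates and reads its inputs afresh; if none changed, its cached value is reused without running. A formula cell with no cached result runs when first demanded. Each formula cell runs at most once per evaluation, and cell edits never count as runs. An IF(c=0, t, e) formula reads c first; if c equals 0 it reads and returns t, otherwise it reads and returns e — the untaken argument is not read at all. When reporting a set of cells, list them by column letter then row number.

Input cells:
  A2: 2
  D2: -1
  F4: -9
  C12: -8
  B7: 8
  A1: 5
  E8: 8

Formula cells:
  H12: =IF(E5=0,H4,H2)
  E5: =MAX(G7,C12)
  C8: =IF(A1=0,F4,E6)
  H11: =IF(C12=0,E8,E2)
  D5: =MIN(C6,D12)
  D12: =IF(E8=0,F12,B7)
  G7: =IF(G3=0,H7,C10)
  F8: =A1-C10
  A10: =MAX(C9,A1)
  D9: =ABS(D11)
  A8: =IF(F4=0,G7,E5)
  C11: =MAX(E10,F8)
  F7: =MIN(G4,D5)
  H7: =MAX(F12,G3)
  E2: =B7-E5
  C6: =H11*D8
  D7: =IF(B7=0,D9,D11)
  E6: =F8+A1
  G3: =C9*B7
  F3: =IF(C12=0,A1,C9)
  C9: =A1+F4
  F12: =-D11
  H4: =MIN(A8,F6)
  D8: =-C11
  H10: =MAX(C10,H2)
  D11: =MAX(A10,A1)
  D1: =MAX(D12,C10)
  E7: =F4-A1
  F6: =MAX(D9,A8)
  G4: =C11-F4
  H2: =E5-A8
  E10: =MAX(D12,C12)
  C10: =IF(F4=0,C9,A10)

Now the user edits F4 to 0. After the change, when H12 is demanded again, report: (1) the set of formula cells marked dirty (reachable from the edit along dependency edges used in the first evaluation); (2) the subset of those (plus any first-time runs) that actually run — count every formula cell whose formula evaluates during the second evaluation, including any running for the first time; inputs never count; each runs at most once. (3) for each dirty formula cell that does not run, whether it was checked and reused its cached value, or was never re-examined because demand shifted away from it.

Initial pass — values computed on the first demand:
  C9 = 5 + -9 = -4
  A10 = MAX(-4, 5) = 5
  C10 = IF(F4=0: F4=-9 -> else branch A10) = 5
  G3 = -4 * 8 = -32
  G7 = IF(G3=0: G3=-32 -> else branch C10) = 5
  E5 = MAX(5, -8) = 5
  A8 = IF(F4=0: F4=-9 -> else branch E5) = 5
  H2 = 5 - 5 = 0
  H12 = IF(E5=0: E5=5 -> else branch H2) = 0

Second demand — change propagation:
  C9: re-runs because F4 -9->0; new result 5.
  A10: dirty yet unreached — the second evaluation never asks for it.
  C10: re-runs because F4 -9->0; new result 5 (unchanged).
  G3: re-runs because C9 -4->5; new result 40.
  G7: re-runs because G3 -32->40; new result 5 (unchanged).
  E5: re-examined; everything it read last time is the same (G7 unchanged, C12 unchanged) — cache 5 kept, no run.
  A8: re-runs because F4 -9->0; new result 5 (unchanged).
  H2: re-examined; everything it read last time is the same (E5 unchanged, A8 unchanged) — cache 0 kept, no run.
  H12: re-examined; everything it read last time is the same (E5 unchanged, H2 unchanged) — cache 0 kept, no run.

The important point: the flipped condition redirects demand; A10 is left stale, never re-checked.

Dirty set: A8, A10, C9, C10, E5, G3, G7, H2, H12.
Run set: A8, C9, C10, G3, G7 (5 run).
Re-examined without running (cache reused): E5, H2, H12.
Left stale — demand moved off them: A10.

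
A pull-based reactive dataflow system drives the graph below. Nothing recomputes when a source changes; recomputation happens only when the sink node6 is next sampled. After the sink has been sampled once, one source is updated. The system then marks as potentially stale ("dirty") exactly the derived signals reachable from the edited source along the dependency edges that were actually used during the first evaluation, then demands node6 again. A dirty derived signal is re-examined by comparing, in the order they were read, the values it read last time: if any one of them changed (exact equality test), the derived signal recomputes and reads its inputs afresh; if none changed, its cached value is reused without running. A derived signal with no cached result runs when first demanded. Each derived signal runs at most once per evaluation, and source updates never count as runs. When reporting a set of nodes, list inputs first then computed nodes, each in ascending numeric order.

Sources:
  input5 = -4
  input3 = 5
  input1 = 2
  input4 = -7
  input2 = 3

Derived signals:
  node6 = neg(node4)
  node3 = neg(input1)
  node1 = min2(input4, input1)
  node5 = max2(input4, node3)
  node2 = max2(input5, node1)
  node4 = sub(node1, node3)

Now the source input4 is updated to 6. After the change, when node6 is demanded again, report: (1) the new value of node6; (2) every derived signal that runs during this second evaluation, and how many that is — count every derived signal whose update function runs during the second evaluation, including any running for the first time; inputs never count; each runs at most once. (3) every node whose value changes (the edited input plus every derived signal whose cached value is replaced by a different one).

New value of node6: -4.
Derived signals that run: node1, node4, node6 — 3 in total.
Values that change: input4, node1, node4, node6.

First evaluation (everything demanded from the output):
  node1 = min2(-7, 2) = -7
  node3 = neg(2) = -2
  node4 = sub(-7, -2) = -5
  node6 = neg(-5) = 5

Propagation after the edit:
  node1: runs — input4 -7->6; result 2.
  node4: runs — node1 -7->2; result 4.
  node6: runs — node4 -5->4; result -4.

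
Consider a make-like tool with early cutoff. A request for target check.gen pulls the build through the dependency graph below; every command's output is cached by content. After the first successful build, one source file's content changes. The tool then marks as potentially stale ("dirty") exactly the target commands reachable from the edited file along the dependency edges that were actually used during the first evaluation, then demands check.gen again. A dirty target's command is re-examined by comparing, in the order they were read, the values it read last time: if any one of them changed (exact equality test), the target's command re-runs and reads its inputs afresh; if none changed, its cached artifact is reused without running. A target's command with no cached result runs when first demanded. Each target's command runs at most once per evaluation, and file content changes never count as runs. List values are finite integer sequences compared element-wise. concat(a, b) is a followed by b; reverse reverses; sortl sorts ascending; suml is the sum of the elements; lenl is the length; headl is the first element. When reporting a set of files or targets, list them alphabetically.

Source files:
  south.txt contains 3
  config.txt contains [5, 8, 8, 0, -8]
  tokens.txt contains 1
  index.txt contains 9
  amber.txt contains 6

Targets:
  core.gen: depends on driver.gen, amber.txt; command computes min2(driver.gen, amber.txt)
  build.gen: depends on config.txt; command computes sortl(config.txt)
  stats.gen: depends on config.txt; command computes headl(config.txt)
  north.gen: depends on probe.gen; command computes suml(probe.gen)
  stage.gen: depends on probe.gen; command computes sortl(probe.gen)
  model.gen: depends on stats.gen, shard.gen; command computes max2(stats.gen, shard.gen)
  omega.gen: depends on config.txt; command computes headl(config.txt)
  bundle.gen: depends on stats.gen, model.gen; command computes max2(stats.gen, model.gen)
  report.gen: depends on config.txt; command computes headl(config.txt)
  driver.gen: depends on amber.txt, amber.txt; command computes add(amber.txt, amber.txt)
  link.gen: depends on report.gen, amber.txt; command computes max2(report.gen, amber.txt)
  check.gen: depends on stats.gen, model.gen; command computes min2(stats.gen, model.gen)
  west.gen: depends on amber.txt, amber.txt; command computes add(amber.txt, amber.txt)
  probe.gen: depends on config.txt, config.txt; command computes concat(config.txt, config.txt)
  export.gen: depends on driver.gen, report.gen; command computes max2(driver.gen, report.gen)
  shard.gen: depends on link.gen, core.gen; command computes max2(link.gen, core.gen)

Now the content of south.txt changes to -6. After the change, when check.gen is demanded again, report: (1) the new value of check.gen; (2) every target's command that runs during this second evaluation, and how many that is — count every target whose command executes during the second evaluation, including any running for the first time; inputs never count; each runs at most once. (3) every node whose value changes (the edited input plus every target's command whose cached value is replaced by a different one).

Demanding check.gen again yields 5.
0 target commands run: none.
The nodes whose values change: south.txt.
Note the shortcut — nothing in the graph depends on south.txt at all, so no recomputation happens.

First demand of the output computes:
  driver.gen = add(6, 6) = 12
  core.gen = min2(12, 6) = 6
  report.gen = headl([5, 8, 8, 0, -8]) = 5
  link.gen = max2(5, 6) = 6
  shard.gen = max2(6, 6) = 6
  stats.gen = headl([5, 8, 8, 0, -8]) = 5
  model.gen = max2(5, 6) = 6
  check.gen = min2(5, 6) = 5

After the edit, cleaning proceeds:
  no node depends on south.txt at all; the second demand re-runs nothing.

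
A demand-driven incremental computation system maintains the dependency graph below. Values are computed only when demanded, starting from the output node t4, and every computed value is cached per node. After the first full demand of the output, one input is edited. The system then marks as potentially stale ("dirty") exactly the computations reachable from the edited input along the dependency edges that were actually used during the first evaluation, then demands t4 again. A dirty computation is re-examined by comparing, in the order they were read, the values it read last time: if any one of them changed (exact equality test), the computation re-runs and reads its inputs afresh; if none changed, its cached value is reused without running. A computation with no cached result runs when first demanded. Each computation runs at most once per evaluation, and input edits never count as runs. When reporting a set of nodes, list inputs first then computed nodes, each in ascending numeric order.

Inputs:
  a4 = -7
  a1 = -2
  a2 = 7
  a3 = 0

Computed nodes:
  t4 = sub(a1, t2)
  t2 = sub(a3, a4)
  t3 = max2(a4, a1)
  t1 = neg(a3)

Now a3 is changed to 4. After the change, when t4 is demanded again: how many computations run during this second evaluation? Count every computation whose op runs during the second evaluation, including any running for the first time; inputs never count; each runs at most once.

Computations that run: t2, t4 — 2 in total.

First evaluation (everything demanded from the output):
  t2 = sub(0, -7) = 7
  t4 = sub(-2, 7) = -9

Propagation after the edit:
  t2: runs — a3 0->4; result 11.
  t4: runs — t2 7->11; result -13.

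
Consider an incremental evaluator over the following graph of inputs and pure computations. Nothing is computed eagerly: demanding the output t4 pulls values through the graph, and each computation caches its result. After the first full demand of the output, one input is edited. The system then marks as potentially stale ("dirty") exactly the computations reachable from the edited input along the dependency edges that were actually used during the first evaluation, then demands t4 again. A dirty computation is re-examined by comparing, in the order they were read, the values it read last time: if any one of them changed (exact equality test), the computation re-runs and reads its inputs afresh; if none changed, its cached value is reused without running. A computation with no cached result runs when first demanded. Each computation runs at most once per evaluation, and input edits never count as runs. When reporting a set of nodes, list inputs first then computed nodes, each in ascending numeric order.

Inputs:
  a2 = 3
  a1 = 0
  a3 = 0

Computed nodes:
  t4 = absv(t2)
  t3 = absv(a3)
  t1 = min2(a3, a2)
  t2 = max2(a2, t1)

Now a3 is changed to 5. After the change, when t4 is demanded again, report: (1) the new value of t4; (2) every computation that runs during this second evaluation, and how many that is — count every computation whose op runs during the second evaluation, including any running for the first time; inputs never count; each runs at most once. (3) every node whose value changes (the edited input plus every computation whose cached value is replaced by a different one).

t4 now evaluates to 3.
Run set: t1, t2 (2 run).
Changed values: a3, t1.
The important point: t2 recomputes to an identical value, and the output ends up unchanged.

Initial pass — values computed on the first demand:
  t1 = min2(0, 3) = 0
  t2 = max2(3, 0) = 3
  t4 = absv(3) = 3

Second demand — change propagation:
  t1: re-runs because a3 0->5; new result 3.
  t2: re-runs because t1 0->3; new result 3 (unchanged).
  t4: re-examined; everything it read last time is the same (t2 unchanged) — cache 3 kept, no run.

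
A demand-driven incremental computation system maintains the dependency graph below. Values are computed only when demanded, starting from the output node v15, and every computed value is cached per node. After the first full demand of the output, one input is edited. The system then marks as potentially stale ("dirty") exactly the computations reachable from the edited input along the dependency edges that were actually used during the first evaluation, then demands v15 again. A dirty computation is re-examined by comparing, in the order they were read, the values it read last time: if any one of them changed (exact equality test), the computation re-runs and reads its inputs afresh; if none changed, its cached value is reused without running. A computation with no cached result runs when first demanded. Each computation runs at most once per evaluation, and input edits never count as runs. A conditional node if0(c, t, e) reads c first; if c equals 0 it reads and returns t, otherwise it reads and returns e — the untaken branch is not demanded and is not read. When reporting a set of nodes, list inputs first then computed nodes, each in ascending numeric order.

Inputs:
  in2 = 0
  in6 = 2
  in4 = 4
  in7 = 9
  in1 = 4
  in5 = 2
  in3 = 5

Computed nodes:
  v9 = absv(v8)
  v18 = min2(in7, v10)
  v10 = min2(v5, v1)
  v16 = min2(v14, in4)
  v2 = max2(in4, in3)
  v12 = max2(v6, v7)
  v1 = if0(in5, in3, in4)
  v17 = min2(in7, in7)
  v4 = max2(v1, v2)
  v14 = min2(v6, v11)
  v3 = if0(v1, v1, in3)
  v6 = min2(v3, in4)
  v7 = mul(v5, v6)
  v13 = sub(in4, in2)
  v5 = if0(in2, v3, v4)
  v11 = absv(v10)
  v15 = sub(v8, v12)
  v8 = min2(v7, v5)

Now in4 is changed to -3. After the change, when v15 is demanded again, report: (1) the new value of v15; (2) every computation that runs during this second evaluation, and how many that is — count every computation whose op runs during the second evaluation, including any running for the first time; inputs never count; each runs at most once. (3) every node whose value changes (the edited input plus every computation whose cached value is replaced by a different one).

First evaluation (everything demanded from the output):
  v1 = if0(in5=2 -> else branch in4) = 4
  v3 = if0(v1=4 -> else branch in3) = 5
  v5 = if0(in2=0 -> then branch v3) = 5
  v6 = min2(5, 4) = 4
  v7 = mul(5, 4) = 20
  v8 = min2(20, 5) = 5
  v12 = max2(4, 20) = 20
  v15 = sub(5, 20) = -15

Propagation after the edit:
  v1: runs — in4 4->-3; result -3.
  v3: runs — v1 4->-3; result 5 (same value as before).
  v5: checked — values it read are unchanged (in2 unchanged, v3 unchanged); reused cached 5 without running.
  v6: runs — in4 4->-3; result -3.
  v7: runs — v6 4->-3; result -15.
  v8: runs — v7 20->-15; result -15.
  v12: runs — v6 4->-3; v7 20->-15; result -3.
  v15: runs — v8 5->-15; v12 20->-3; result -12.

Key observation: the cutoff stops propagation at v5 — its inputs' values are unchanged, so it reuses its cache.

New value of v15: -12.
Computations that run: v1, v3, v6, v7, v8, v12, v15 — 7 in total.
Values that change: in4, v1, v6, v7, v8, v12, v15.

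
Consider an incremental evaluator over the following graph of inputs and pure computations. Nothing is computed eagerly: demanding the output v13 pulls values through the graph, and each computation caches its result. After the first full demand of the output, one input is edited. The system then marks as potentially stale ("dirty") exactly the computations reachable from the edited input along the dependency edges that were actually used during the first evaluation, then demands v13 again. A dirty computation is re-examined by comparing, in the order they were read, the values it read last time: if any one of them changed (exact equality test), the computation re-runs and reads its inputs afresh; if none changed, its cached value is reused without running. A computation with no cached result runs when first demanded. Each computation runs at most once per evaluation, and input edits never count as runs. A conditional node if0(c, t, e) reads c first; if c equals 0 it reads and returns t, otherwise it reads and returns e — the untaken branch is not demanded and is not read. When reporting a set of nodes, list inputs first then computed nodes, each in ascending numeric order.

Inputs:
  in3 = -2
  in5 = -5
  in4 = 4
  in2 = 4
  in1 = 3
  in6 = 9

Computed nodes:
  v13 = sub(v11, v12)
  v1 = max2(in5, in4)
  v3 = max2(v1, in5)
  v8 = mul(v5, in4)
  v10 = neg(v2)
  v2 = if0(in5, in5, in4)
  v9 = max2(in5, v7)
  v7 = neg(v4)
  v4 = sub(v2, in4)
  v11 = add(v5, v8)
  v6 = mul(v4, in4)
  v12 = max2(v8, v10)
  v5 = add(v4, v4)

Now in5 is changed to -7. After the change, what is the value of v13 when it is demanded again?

Initial pass — values computed on the first demand:
  v2 = if0(in5=-5 -> else branch in4) = 4
  v4 = sub(4, 4) = 0
  v5 = add(0, 0) = 0
  v8 = mul(0, 4) = 0
  v10 = neg(4) = -4
  v11 = add(0, 0) = 0
  v12 = max2(0, -4) = 0
  v13 = sub(0, 0) = 0

Second demand — change propagation:
  v2: re-runs because in5 -5->-7; new result 4 (unchanged).
  v4: re-examined; everything it read last time is the same (v2 unchanged, in4 unchanged) — cache 0 kept, no run.
  v5: re-examined; everything it read last time is the same (v4 unchanged, v4 unchanged) — cache 0 kept, no run.
  v8: re-examined; everything it read last time is the same (v5 unchanged, in4 unchanged) — cache 0 kept, no run.
  v10: re-examined; everything it read last time is the same (v2 unchanged) — cache -4 kept, no run.
  v11: re-examined; everything it read last time is the same (v5 unchanged, v8 unchanged) — cache 0 kept, no run.
  v12: re-examined; everything it read last time is the same (v8 unchanged, v10 unchanged) — cache 0 kept, no run.
  v13: re-examined; everything it read last time is the same (v11 unchanged, v12 unchanged) — cache 0 kept, no run.

The important point: v2 recomputes to an identical value, and the output ends up unchanged.

v13 now evaluates to 0.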